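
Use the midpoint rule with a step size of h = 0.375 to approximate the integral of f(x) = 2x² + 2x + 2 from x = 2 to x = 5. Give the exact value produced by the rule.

104.9296875

h = (5 − 2)/8 = 0.375.
Midpoints m₁,…,m₈ = 2.1875, 2.5625, 2.9375, 3.3125, 3.6875, 4.0625, 4.4375, 4.8125.
f(m₁)=15.9453125, f(m₂)=20.2578125, f(m₃)=25.1328125, f(m₄)=30.5703125, f(m₅)=36.5703125, f(m₆)=43.1328125, f(m₇)=50.2578125, f(m₈)=57.9453125.
h·[f(m₁) + f(m₂) + f(m₃) + f(m₄) + f(m₅) + f(m₆) + f(m₇) + f(m₈)] = 0.375·(279.8125) = 104.9296875.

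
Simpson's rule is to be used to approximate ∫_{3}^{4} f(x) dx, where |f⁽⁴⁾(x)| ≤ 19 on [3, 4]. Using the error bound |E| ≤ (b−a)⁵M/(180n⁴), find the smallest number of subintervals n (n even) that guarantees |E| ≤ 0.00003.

Need 19/(180n⁴) ≤ 0.00003.
n⁴ ≥ 19/(180·0.00003) = 3518.52 ⇒ n ≥ 7.7018, so the smallest even n is 8. (n must be even for Simpson's rule.)

8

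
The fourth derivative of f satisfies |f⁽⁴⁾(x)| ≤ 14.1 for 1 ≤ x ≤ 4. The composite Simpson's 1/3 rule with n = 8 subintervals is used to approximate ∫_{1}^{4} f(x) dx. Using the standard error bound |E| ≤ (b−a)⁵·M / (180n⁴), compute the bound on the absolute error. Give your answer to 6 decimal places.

|E| ≤ (3)⁵·14.1 / (180·8⁴) = 3426.3/737280 = 0.004647.

0.004647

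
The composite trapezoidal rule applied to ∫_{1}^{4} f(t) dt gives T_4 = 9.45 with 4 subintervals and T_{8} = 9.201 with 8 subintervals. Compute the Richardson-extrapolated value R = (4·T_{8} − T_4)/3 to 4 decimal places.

R = (4·T_{8} − T_4) / 3 = (4·9.201 − 9.45)/3 = (27.354)/3 = 9.1180.

9.1180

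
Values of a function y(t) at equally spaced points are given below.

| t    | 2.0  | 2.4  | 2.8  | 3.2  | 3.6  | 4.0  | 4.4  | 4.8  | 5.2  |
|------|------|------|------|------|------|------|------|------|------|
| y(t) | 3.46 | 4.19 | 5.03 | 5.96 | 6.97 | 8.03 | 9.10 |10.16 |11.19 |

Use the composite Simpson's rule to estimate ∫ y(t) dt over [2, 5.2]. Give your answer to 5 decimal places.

22.69467

h = 0.4, n = 8.
(h/3)·[y₀ + 4y₁ + 2y₂ + 4y₃ + 2y₄ + 4y₅ + 2y₆ + 4y₇ + y₈] = 0.133333·(170.21) = 22.69467.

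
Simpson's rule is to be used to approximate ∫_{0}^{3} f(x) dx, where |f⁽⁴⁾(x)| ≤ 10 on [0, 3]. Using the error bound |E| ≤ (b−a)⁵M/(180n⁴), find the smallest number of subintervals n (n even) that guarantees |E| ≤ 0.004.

8

Need 2430/(180n⁴) ≤ 0.004.
n⁴ ≥ 2430/(180·0.004) = 3375 ⇒ n ≥ 7.6220, so the smallest even n is 8. (n must be even for Simpson's rule.)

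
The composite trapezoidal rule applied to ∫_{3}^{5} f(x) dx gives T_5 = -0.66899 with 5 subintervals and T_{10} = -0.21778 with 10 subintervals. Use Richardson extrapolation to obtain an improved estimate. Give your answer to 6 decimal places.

-0.067377

R = (4·T_{10} − T_5) / 3 = (4·(-0.21778) − (-0.66899))/3 = (-0.20213)/3 = -0.067377.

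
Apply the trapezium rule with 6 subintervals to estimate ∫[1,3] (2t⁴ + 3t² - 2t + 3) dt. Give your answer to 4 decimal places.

h = (3 − 1)/6 = 0.333333.
Nodes t₀,…,t₆ = 1, 1.333333, 1.666667, 2, 2.333333, 2.666667, 3.
f(t) = 2t⁴ + 3t² - 2t + 3: f₀=6, f₁=11.987654, f₂=23.432099, f₃=43, f₄=73.950617, f₅=120.135802, f₆=186.
(h/2)·[f₀ + 2f₁ + 2f₂ + 2f₃ + 2f₄ + 2f₅ + f₆] = 0.166667·(737.012346) = 122.8354.

122.8354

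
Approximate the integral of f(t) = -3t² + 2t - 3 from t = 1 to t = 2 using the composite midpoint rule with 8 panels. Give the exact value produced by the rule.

-6.99609375

h = (2 − 1)/8 = 0.125.
Midpoints m₁,…,m₈ = 1.0625, 1.1875, 1.3125, 1.4375, 1.5625, 1.6875, 1.8125, 1.9375.
f(m₁)=-4.26171875, f(m₂)=-4.85546875, f(m₃)=-5.54296875, f(m₄)=-6.32421875, f(m₅)=-7.19921875, f(m₆)=-8.16796875, f(m₇)=-9.23046875, f(m₈)=-10.38671875.
h·[f(m₁) + f(m₂) + f(m₃) + f(m₄) + f(m₅) + f(m₆) + f(m₇) + f(m₈)] = 0.125·(-55.96875) = -6.99609375.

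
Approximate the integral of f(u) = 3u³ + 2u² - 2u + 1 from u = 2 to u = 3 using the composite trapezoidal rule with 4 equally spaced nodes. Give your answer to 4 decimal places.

57.8704

h = (3 − 2)/3 = 0.333333.
Nodes u₀,…,u₃ = 2, 2.333333, 2.666667, 3.
f(u) = 3u³ + 2u² - 2u + 1: f₀=29, f₁=45.333333, f₂=66.777778, f₃=94.
(h/2)·[f₀ + 2f₁ + 2f₂ + f₃] = 0.166667·(347.222222) = 57.8704.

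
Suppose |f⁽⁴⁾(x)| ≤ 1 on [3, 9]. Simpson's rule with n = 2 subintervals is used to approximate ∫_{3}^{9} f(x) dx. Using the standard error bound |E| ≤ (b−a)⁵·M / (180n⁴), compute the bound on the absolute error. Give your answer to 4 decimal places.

|E| ≤ (6)⁵·1 / (180·2⁴) = 7776/2880 = 2.7000.

2.7000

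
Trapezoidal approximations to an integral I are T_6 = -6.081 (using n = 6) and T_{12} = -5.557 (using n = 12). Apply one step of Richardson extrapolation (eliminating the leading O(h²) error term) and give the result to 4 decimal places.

-5.3823

R = (4·T_{12} − T_6) / 3 = (4·(-5.557) − (-6.081))/3 = (-16.147)/3 = -5.3823.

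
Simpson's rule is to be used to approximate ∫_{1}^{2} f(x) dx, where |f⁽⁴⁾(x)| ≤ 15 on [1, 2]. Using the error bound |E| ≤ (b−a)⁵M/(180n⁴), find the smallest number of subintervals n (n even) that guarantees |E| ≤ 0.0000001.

32

Need 15/(180n⁴) ≤ 0.0000001.
n⁴ ≥ 15/(180·0.0000001) = 833333 ⇒ n ≥ 30.2138, so the smallest even n is 32. (n must be even for Simpson's rule.)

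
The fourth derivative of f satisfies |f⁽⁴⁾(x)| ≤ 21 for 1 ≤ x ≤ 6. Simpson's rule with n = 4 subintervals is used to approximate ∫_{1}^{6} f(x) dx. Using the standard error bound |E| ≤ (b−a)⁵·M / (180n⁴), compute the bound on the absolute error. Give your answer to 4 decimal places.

|E| ≤ (5)⁵·21 / (180·4⁴) = 65625/46080 = 1.4242.

1.4242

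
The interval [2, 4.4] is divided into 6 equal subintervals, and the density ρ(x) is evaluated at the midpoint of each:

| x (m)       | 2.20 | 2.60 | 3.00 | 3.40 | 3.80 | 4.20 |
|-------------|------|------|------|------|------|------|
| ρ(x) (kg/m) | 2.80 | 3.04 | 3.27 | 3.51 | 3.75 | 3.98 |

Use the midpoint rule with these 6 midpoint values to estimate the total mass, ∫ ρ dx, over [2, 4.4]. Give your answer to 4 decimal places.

h = 0.4, n = 6.
h·[y(m₁) + y(m₂) + y(m₃) + y(m₄) + y(m₅) + y(m₆)] = 0.4·(20.35) = 8.1400.

8.1400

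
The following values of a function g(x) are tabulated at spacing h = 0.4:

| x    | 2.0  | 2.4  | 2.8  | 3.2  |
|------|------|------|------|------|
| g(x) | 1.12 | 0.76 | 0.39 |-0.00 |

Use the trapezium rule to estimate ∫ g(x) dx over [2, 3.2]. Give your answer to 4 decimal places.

0.6840

h = 0.4, n = 3.
(h/2)·[y₀ + 2y₁ + 2y₂ + y₃] = 0.2·(3.42) = 0.6840.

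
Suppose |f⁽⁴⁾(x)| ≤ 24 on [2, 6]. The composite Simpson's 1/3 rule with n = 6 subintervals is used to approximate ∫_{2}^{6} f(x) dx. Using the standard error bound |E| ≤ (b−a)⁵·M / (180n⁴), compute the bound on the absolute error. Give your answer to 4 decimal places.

0.1053

|E| ≤ (4)⁵·24 / (180·6⁴) = 24576/233280 = 0.1053.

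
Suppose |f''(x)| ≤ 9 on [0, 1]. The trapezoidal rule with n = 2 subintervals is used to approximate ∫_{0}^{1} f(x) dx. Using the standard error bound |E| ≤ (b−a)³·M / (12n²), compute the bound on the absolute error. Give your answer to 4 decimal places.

|E| ≤ (1)³·9 / (12·2²) = 9/48 = 0.1875.

0.1875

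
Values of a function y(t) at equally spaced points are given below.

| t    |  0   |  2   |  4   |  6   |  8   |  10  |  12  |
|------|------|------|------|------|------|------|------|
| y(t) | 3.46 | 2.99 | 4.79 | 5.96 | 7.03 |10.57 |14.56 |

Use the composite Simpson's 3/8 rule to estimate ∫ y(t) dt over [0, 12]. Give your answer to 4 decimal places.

79.5600

h = 2, n = 6.
(3h/8)·[y₀ + 3y₁ + 3y₂ + 2y₃ + 3y₄ + 3y₅ + y₆] = 0.75·(106.08) = 79.5600.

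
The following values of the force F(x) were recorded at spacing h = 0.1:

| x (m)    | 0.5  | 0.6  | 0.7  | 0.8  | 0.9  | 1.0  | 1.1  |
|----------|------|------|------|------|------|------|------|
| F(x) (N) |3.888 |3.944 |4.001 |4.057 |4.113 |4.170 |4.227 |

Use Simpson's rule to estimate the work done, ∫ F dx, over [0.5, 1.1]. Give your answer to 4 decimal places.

h = 0.1, n = 6.
(h/3)·[y₀ + 4y₁ + 2y₂ + 4y₃ + 2y₄ + 4y₅ + y₆] = 0.033333·(73.027) = 2.4342.

2.4342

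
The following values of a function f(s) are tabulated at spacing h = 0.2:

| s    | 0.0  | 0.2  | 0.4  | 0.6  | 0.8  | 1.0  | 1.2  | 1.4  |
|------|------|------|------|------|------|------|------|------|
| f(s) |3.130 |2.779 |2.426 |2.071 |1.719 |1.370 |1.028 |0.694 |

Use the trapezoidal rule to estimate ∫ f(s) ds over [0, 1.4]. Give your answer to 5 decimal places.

2.66100

h = 0.2, n = 7.
(h/2)·[y₀ + 2y₁ + 2y₂ + 2y₃ + 2y₄ + 2y₅ + 2y₆ + y₇] = 0.1·(26.610) = 2.66100.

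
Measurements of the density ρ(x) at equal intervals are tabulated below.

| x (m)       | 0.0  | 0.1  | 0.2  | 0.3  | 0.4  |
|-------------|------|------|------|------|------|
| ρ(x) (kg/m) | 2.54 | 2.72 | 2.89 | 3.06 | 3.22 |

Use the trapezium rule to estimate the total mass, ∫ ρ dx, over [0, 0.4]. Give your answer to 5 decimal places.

h = 0.1, n = 4.
(h/2)·[y₀ + 2y₁ + 2y₂ + 2y₃ + y₄] = 0.05·(23.10) = 1.15500.

1.15500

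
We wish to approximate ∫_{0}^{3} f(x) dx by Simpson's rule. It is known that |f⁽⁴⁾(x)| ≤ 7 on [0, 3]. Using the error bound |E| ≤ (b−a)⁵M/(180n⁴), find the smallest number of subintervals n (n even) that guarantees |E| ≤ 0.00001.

Need 1701/(180n⁴) ≤ 0.00001.
n⁴ ≥ 1701/(180·0.00001) = 945000 ⇒ n ≥ 31.1787, so the smallest even n is 32. (n must be even for Simpson's rule.)

32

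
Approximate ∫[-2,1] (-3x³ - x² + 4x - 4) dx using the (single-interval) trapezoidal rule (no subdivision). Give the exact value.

6

T = (b−a)/2 · [f(-2) + f(1)] = 1.5·[8 + (-4)] = 6.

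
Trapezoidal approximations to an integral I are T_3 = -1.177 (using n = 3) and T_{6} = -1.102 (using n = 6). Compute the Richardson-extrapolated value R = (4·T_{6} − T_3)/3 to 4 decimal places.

-1.0770

R = (4·T_{6} − T_3) / 3 = (4·(-1.102) − (-1.177))/3 = (-3.231)/3 = -1.0770.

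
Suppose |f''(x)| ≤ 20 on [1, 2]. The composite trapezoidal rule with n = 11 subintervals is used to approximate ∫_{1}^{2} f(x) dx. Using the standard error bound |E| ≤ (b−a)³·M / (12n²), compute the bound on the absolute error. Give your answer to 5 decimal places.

0.01377

|E| ≤ (1)³·20 / (12·11²) = 20/1452 = 0.01377.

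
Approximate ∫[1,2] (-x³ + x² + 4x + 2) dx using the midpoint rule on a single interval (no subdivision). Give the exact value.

M = (b−a)·f(1.5) = 1·(6.875) = 6.875.

6.875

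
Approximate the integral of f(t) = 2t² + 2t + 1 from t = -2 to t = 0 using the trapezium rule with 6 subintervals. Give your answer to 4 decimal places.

3.4074

h = (0 − (-2))/6 = 0.333333.
Nodes t₀,…,t₆ = -2, -1.666667, -1.333333, -1, -0.666667, -0.333333, 0.
f(t) = 2t² + 2t + 1: f₀=5, f₁=3.222222, f₂=1.888889, f₃=1, f₄=0.555556, f₅=0.555556, f₆=1.
(h/2)·[f₀ + 2f₁ + 2f₂ + 2f₃ + 2f₄ + 2f₅ + f₆] = 0.166667·(20.444444) = 3.4074.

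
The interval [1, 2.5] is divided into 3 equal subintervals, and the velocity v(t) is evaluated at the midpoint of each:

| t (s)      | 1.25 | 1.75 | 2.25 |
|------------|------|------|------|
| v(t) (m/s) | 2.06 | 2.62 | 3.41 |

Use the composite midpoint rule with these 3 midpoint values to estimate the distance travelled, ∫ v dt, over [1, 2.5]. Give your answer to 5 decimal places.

h = 0.5, n = 3.
h·[y(m₁) + y(m₂) + y(m₃)] = 0.5·(8.09) = 4.04500.

4.04500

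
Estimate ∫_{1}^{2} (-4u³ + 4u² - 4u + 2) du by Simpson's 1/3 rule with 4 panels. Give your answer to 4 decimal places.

h = (2 − 1)/4 = 0.25.
Nodes u₀,…,u₄ = 1, 1.25, 1.5, 1.75, 2.
f(u) = -4u³ + 4u² - 4u + 2: f₀=-2, f₁=-4.5625, f₂=-8.5, f₃=-14.1875, f₄=-22.
(h/3)·[f₀ + 4f₁ + 2f₂ + 4f₃ + f₄] = 0.083333·(-116) = -9.6667.

-9.6667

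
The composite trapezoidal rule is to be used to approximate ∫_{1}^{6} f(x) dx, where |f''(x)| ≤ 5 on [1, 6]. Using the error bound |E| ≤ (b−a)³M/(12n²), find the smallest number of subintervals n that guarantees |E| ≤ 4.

4

Need 625/(12n²) ≤ 4.
n² ≥ 625/(12·4) = 13.0208 ⇒ n ≥ 3.6084, so the smallest n is 4.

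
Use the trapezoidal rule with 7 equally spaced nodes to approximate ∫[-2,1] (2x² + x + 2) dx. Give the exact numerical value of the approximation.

10.75

h = (1 − (-2))/6 = 0.5.
Nodes x₀,…,x₆ = -2, -1.5, -1, -0.5, 0, 0.5, 1.
f(x) = 2x² + x + 2: f₀=8, f₁=5, f₂=3, f₃=2, f₄=2, f₅=3, f₆=5.
(h/2)·[f₀ + 2f₁ + 2f₂ + 2f₃ + 2f₄ + 2f₅ + f₆] = 0.25·(43) = 10.75.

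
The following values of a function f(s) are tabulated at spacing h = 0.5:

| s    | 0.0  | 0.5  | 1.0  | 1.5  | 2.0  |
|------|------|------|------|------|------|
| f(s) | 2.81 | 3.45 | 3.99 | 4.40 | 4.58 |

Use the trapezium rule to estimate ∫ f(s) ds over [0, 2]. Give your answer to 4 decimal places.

h = 0.5, n = 4.
(h/2)·[y₀ + 2y₁ + 2y₂ + 2y₃ + y₄] = 0.25·(31.07) = 7.7675.

7.7675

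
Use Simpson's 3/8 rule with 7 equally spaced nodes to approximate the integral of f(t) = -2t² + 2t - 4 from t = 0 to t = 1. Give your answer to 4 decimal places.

h = (1 − 0)/6 = 0.166667.
Nodes t₀,…,t₆ = 0, 0.166667, 0.333333, 0.5, 0.666667, 0.833333, 1.
f(t) = -2t² + 2t - 4: f₀=-4, f₁=-3.722222, f₂=-3.555556, f₃=-3.5, f₄=-3.555556, f₅=-3.722222, f₆=-4.
(3h/8)·[f₀ + 3f₁ + 3f₂ + 2f₃ + 3f₄ + 3f₅ + f₆] = 0.0625·(-58.666667) = -3.6667.

-3.6667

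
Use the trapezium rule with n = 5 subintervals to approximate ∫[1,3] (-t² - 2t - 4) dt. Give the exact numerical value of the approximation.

h = (3 − 1)/5 = 0.4.
Nodes t₀,…,t₅ = 1, 1.4, 1.8, 2.2, 2.6, 3.
f(t) = -t² - 2t - 4: f₀=-7, f₁=-8.76, f₂=-10.84, f₃=-13.24, f₄=-15.96, f₅=-19.
(h/2)·[f₀ + 2f₁ + 2f₂ + 2f₃ + 2f₄ + f₅] = 0.2·(-123.6) = -24.72.

-24.72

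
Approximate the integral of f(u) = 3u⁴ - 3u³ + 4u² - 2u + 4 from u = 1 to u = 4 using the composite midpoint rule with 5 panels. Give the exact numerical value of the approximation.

h = (4 − 1)/5 = 0.6.
Midpoints m₁,…,m₅ = 1.3, 1.9, 2.5, 3.1, 3.7.
f(m₁)=10.1373, f(m₂)=33.1593, f(m₃)=94.3125, f(m₄)=223.9233, f(m₅)=461.6493.
h·[f(m₁) + f(m₂) + f(m₃) + f(m₄) + f(m₅)] = 0.6·(823.1817) = 493.90902.

493.90902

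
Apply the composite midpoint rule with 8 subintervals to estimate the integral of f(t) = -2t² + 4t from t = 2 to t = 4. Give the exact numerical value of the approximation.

-13.3125

h = (4 − 2)/8 = 0.25.
Midpoints m₁,…,m₈ = 2.125, 2.375, 2.625, 2.875, 3.125, 3.375, 3.625, 3.875.
f(m₁)=-0.53125, f(m₂)=-1.78125, f(m₃)=-3.28125, f(m₄)=-5.03125, f(m₅)=-7.03125, f(m₆)=-9.28125, f(m₇)=-11.78125, f(m₈)=-14.53125.
h·[f(m₁) + f(m₂) + f(m₃) + f(m₄) + f(m₅) + f(m₆) + f(m₇) + f(m₈)] = 0.25·(-53.25) = -13.3125.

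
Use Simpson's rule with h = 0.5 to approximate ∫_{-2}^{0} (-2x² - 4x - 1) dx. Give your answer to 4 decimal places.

h = (0 − (-2))/4 = 0.5.
Nodes x₀,…,x₄ = -2, -1.5, -1, -0.5, 0.
f(x) = -2x² - 4x - 1: f₀=-1, f₁=0.5, f₂=1, f₃=0.5, f₄=-1.
(h/3)·[f₀ + 4f₁ + 2f₂ + 4f₃ + f₄] = 0.166667·(4) = 0.6667.

0.6667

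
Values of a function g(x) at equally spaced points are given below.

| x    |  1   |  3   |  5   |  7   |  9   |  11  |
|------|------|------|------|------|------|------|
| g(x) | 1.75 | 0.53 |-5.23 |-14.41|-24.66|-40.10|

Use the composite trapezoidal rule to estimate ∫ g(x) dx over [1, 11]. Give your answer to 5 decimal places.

h = 2, n = 5.
(h/2)·[y₀ + 2y₁ + 2y₂ + 2y₃ + 2y₄ + y₅] = 1·(-125.89) = -125.89000.

-125.89000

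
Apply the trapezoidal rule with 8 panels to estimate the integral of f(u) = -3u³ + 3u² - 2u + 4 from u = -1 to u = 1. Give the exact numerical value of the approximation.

h = (1 − (-1))/8 = 0.25.
Nodes u₀,…,u₈ = -1, -0.75, -0.5, -0.25, 0, 0.25, 0.5, 0.75, 1.
f(u) = -3u³ + 3u² - 2u + 4: f₀=12, f₁=8.453125, f₂=6.125, f₃=4.734375, f₄=4, f₅=3.640625, f₆=3.375, f₇=2.921875, f₈=2.
(h/2)·[f₀ + 2f₁ + 2f₂ + 2f₃ + 2f₄ + 2f₅ + 2f₆ + 2f₇ + f₈] = 0.125·(80.5) = 10.0625.

10.0625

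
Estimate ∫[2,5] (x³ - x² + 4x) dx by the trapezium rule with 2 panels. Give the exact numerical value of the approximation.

h = (5 − 2)/2 = 1.5.
Nodes x₀,…,x₂ = 2, 3.5, 5.
f(x) = x³ - x² + 4x: f₀=12, f₁=44.625, f₂=120.
(h/2)·[f₀ + 2f₁ + f₂] = 0.75·(221.25) = 165.9375.

165.9375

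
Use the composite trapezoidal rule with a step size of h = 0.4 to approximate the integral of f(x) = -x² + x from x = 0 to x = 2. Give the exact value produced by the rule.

-0.72

h = (2 − 0)/5 = 0.4.
Nodes x₀,…,x₅ = 0, 0.4, 0.8, 1.2, 1.6, 2.
f(x) = -x² + x: f₀=0, f₁=0.24, f₂=0.16, f₃=-0.24, f₄=-0.96, f₅=-2.
(h/2)·[f₀ + 2f₁ + 2f₂ + 2f₃ + 2f₄ + f₅] = 0.2·(-3.6) = -0.72.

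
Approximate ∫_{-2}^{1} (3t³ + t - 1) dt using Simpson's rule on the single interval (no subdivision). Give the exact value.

S = (b−a)/6 · [f(-2) + 4f(-0.5) + f(1)] = 0.5·[(-27) + 4·(-1.875) + 3] = -15.75.

-15.75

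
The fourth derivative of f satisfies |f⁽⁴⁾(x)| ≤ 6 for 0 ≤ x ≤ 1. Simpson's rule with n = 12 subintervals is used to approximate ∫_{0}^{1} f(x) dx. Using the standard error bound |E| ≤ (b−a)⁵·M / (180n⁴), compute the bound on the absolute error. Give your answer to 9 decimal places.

0.000001608

|E| ≤ (1)⁵·6 / (180·12⁴) = 6/3732480 = 0.000001608.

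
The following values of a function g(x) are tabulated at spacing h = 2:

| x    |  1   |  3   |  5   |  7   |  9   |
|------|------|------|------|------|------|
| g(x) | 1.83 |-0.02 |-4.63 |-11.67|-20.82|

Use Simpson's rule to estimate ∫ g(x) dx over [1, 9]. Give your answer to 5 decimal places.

h = 2, n = 4.
(h/3)·[y₀ + 4y₁ + 2y₂ + 4y₃ + y₄] = 0.666667·(-75.01) = -50.00667.

-50.00667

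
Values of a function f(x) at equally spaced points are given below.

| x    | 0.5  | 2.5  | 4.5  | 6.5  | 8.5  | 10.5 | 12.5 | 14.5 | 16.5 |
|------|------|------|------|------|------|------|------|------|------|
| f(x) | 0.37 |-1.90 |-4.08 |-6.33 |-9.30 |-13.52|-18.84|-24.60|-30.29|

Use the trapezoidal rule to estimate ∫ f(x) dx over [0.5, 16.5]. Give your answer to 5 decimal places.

h = 2, n = 8.
(h/2)·[y₀ + 2y₁ + 2y₂ + 2y₃ + 2y₄ + 2y₅ + 2y₆ + 2y₇ + y₈] = 1·(-187.06) = -187.06000.

-187.06000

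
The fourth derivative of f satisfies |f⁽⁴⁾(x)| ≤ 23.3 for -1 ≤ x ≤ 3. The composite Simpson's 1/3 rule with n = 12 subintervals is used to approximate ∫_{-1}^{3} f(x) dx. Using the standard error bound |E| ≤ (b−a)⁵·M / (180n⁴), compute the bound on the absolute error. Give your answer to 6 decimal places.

|E| ≤ (4)⁵·23.3 / (180·12⁴) = 23859.2/3732480 = 0.006392.

0.006392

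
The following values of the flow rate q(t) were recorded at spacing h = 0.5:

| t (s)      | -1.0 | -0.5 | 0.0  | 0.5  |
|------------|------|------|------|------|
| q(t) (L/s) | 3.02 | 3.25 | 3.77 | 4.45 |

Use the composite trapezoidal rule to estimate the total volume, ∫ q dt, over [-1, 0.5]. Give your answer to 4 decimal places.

h = 0.5, n = 3.
(h/2)·[y₀ + 2y₁ + 2y₂ + y₃] = 0.25·(21.51) = 5.3775.

5.3775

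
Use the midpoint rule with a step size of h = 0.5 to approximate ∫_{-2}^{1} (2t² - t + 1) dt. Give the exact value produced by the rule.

10.375

h = (1 − (-2))/6 = 0.5.
Midpoints m₁,…,m₆ = -1.75, -1.25, -0.75, -0.25, 0.25, 0.75.
f(m₁)=8.875, f(m₂)=5.375, f(m₃)=2.875, f(m₄)=1.375, f(m₅)=0.875, f(m₆)=1.375.
h·[f(m₁) + f(m₂) + f(m₃) + f(m₄) + f(m₅) + f(m₆)] = 0.5·(20.75) = 10.375.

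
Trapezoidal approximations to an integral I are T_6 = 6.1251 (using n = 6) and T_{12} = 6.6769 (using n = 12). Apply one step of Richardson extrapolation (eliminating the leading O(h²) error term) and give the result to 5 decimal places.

6.86083

R = (4·T_{12} − T_6) / 3 = (4·6.6769 − 6.1251)/3 = (20.5825)/3 = 6.86083.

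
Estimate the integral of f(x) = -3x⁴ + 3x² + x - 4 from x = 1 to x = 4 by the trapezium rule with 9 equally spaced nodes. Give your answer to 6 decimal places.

-563.942505

h = (4 − 1)/8 = 0.375.
Nodes x₀,…,x₈ = 1, 1.375, 1.75, 2.125, 2.5, 2.875, 3.25, 3.625, 4.
f(x) = -3x⁴ + 3x² + x - 4: f₀=-3, f₁=-7.676513671875, f₂=-21.19921875, f₃=-49.500732421875, f₄=-99.9375, f₅=-181.289794921875, f₆=-303.76171875, f₇=-478.981201171875, f₈=-720.
(h/2)·[f₀ + 2f₁ + 2f₂ + 2f₃ + 2f₄ + 2f₅ + 2f₆ + 2f₇ + f₈] = 0.1875·(-3007.693359375) = -563.942505.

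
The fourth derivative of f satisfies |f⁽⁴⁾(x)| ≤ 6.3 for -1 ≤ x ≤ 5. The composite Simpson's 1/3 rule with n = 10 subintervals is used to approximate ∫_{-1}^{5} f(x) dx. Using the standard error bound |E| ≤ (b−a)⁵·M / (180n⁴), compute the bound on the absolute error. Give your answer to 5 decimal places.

|E| ≤ (6)⁵·6.3 / (180·10⁴) = 48988.8/1800000 = 0.02722.

0.02722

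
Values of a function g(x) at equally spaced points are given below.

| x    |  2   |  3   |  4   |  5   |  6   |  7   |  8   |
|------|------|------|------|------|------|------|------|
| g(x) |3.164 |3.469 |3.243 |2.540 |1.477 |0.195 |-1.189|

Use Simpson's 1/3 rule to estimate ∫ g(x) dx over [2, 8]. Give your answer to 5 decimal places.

12.07700

h = 1, n = 6.
(h/3)·[y₀ + 4y₁ + 2y₂ + 4y₃ + 2y₄ + 4y₅ + y₆] = 0.333333·(36.231) = 12.07700.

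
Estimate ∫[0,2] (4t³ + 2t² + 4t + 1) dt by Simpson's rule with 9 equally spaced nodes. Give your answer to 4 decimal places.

31.3333

h = (2 − 0)/8 = 0.25.
Nodes t₀,…,t₈ = 0, 0.25, 0.5, 0.75, 1, 1.25, 1.5, 1.75, 2.
f(t) = 4t³ + 2t² + 4t + 1: f₀=1, f₁=2.1875, f₂=4, f₃=6.8125, f₄=11, f₅=16.9375, f₆=25, f₇=35.5625, f₈=49.
(h/3)·[f₀ + 4f₁ + 2f₂ + 4f₃ + 2f₄ + 4f₅ + 2f₆ + 4f₇ + f₈] = 0.083333·(376) = 31.3333.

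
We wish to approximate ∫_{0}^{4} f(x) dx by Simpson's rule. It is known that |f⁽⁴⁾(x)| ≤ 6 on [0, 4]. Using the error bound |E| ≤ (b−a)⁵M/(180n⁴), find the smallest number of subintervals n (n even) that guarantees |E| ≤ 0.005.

10

Need 6144/(180n⁴) ≤ 0.005.
n⁴ ≥ 6144/(180·0.005) = 6826.67 ⇒ n ≥ 9.0898, so the smallest even n is 10. (n must be even for Simpson's rule.)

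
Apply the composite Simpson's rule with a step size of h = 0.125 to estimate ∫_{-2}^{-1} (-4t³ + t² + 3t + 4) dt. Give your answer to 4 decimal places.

16.8333

h = (-1 − (-2))/8 = 0.125.
Nodes t₀,…,t₈ = -2, -1.875, -1.75, -1.625, -1.5, -1.375, -1.25, -1.125, -1.
f(t) = -4t³ + t² + 3t + 4: f₀=34, f₁=28.2578125, f₂=23.25, f₃=18.9296875, f₄=15.25, f₅=12.1640625, f₆=9.625, f₇=7.5859375, f₈=6.
(h/3)·[f₀ + 4f₁ + 2f₂ + 4f₃ + 2f₄ + 4f₅ + 2f₆ + 4f₇ + f₈] = 0.041667·(404) = 16.8333.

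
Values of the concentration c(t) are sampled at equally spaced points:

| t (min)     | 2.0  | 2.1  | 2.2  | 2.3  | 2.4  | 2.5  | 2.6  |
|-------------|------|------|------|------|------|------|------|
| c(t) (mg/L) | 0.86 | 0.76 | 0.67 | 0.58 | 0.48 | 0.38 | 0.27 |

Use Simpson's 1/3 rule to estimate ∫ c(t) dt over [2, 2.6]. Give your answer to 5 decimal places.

0.34367

h = 0.1, n = 6.
(h/3)·[y₀ + 4y₁ + 2y₂ + 4y₃ + 2y₄ + 4y₅ + y₆] = 0.033333·(10.31) = 0.34367.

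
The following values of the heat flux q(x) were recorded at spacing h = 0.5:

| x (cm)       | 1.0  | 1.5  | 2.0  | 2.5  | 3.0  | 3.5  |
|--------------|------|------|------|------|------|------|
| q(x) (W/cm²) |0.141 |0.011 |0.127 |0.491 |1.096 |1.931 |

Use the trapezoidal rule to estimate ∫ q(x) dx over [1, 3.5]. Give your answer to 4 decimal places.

h = 0.5, n = 5.
(h/2)·[y₀ + 2y₁ + 2y₂ + 2y₃ + 2y₄ + y₅] = 0.25·(5.522) = 1.3805.

1.3805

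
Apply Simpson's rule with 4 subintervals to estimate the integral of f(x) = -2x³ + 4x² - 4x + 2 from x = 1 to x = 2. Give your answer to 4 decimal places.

h = (2 − 1)/4 = 0.25.
Nodes x₀,…,x₄ = 1, 1.25, 1.5, 1.75, 2.
f(x) = -2x³ + 4x² - 4x + 2: f₀=0, f₁=-0.65625, f₂=-1.75, f₃=-3.46875, f₄=-6.
(h/3)·[f₀ + 4f₁ + 2f₂ + 4f₃ + f₄] = 0.083333·(-26) = -2.1667.

-2.1667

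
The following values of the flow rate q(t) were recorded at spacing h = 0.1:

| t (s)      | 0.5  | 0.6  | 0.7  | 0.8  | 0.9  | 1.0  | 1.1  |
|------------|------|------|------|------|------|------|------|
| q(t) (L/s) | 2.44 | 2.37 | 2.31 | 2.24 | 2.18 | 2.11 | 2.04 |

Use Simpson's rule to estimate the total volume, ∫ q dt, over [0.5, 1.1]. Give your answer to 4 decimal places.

1.3447

h = 0.1, n = 6.
(h/3)·[y₀ + 4y₁ + 2y₂ + 4y₃ + 2y₄ + 4y₅ + y₆] = 0.033333·(40.34) = 1.3447.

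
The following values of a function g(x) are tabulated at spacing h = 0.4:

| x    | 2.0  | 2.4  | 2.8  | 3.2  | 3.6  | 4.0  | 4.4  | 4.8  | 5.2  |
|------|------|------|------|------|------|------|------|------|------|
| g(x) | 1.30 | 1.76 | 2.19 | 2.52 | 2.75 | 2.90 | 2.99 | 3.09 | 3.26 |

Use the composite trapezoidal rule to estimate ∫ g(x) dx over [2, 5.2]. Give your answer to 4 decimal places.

8.1920

h = 0.4, n = 8.
(h/2)·[y₀ + 2y₁ + 2y₂ + 2y₃ + 2y₄ + 2y₅ + 2y₆ + 2y₇ + y₈] = 0.2·(40.96) = 8.1920.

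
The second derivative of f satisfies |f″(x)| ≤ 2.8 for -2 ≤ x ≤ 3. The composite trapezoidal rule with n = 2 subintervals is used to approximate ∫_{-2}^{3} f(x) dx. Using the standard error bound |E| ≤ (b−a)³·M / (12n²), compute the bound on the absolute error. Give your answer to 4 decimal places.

7.2917

|E| ≤ (5)³·2.8 / (12·2²) = 350/48 = 7.2917.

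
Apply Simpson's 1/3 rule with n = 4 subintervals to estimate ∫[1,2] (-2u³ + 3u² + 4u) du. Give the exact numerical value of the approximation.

5.5

h = (2 − 1)/4 = 0.25.
Nodes u₀,…,u₄ = 1, 1.25, 1.5, 1.75, 2.
f(u) = -2u³ + 3u² + 4u: f₀=5, f₁=5.78125, f₂=6, f₃=5.46875, f₄=4.
(h/3)·[f₀ + 4f₁ + 2f₂ + 4f₃ + f₄] = 0.083333·(66) = 5.5.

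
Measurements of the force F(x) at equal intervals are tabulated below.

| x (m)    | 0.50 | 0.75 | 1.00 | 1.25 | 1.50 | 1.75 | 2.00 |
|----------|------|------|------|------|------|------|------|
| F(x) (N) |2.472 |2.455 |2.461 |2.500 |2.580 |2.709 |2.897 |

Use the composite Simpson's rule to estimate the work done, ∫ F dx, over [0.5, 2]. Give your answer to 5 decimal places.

3.84225

h = 0.25, n = 6.
(h/3)·[y₀ + 4y₁ + 2y₂ + 4y₃ + 2y₄ + 4y₅ + y₆] = 0.083333·(46.107) = 3.84225.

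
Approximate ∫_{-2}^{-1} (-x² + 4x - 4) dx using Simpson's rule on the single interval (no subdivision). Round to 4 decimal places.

S = (b−a)/6 · [f(-2) + 4f(-1.5) + f(-1)] = 0.166667·[(-16) + 4·(-12.25) + (-9)] = -12.3333.

-12.3333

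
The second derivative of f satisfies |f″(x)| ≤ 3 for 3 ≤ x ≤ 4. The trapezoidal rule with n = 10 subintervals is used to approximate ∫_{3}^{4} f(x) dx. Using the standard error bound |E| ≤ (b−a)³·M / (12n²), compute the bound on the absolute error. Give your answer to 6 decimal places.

0.002500

|E| ≤ (1)³·3 / (12·10²) = 3/1200 = 0.002500.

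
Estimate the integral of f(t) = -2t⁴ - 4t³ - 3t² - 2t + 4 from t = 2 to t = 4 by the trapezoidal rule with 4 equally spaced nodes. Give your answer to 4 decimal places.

h = (4 − 2)/3 = 0.666667.
Nodes t₀,…,t₃ = 2, 2.666667, 3.333333, 4.
f(t) = -2t⁴ - 4t³ - 3t² - 2t + 4: f₀=-76, f₁=-199.654321, f₂=-431.061728, f₃=-820.
(h/2)·[f₀ + 2f₁ + 2f₂ + f₃] = 0.333333·(-2157.432099) = -719.1440.

-719.1440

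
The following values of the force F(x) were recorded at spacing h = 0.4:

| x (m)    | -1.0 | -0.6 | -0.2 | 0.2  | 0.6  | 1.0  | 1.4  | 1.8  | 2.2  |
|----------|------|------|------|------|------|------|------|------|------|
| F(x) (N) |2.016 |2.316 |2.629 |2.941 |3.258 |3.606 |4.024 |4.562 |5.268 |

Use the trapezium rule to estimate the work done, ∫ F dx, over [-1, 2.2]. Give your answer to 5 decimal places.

10.79120

h = 0.4, n = 8.
(h/2)·[y₀ + 2y₁ + 2y₂ + 2y₃ + 2y₄ + 2y₅ + 2y₆ + 2y₇ + y₈] = 0.2·(53.956) = 10.79120.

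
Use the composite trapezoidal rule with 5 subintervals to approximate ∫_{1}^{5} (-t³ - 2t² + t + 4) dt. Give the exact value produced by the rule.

-215.36

h = (5 − 1)/5 = 0.8.
Nodes t₀,…,t₅ = 1, 1.8, 2.6, 3.4, 4.2, 5.
f(t) = -t³ - 2t² + t + 4: f₀=2, f₁=-6.512, f₂=-24.496, f₃=-55.024, f₄=-101.168, f₅=-166.
(h/2)·[f₀ + 2f₁ + 2f₂ + 2f₃ + 2f₄ + f₅] = 0.4·(-538.4) = -215.36.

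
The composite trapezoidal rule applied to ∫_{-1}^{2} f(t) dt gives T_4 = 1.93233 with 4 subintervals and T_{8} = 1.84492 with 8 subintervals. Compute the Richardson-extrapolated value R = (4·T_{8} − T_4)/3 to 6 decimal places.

R = (4·T_{8} − T_4) / 3 = (4·1.84492 − 1.93233)/3 = (5.44735)/3 = 1.815783.

1.815783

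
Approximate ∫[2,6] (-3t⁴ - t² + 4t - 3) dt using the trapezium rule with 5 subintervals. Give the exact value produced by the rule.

h = (6 − 2)/5 = 0.8.
Nodes t₀,…,t₅ = 2, 2.8, 3.6, 4.4, 5.2, 6.
f(t) = -3t⁴ - t² + 4t - 3: f₀=-47, f₁=-184.0368, f₂=-505.4448, f₃=-1129.1888, f₄=-2202.7248, f₅=-3903.
(h/2)·[f₀ + 2f₁ + 2f₂ + 2f₃ + 2f₄ + f₅] = 0.4·(-11992.7904) = -4797.11616.

-4797.11616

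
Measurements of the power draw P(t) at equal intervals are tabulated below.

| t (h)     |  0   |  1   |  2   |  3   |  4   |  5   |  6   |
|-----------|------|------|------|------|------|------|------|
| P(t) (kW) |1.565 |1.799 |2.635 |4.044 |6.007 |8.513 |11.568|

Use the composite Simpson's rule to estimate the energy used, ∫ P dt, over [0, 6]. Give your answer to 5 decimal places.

29.28033

h = 1, n = 6.
(h/3)·[y₀ + 4y₁ + 2y₂ + 4y₃ + 2y₄ + 4y₅ + y₆] = 0.333333·(87.841) = 29.28033.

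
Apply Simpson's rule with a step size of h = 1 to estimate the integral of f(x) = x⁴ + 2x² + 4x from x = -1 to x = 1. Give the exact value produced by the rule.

h = (1 − (-1))/2 = 1.
Nodes x₀,…,x₂ = -1, 0, 1.
f(x) = x⁴ + 2x² + 4x: f₀=-1, f₁=0, f₂=7.
(h/3)·[f₀ + 4f₁ + f₂] = 0.333333·(6) = 2.

2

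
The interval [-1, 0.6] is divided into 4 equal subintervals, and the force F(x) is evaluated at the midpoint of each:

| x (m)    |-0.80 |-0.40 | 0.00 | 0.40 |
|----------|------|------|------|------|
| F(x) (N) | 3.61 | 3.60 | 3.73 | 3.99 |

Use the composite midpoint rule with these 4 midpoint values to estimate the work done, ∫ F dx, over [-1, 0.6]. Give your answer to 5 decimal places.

h = 0.4, n = 4.
h·[y(m₁) + y(m₂) + y(m₃) + y(m₄)] = 0.4·(14.93) = 5.97200.

5.97200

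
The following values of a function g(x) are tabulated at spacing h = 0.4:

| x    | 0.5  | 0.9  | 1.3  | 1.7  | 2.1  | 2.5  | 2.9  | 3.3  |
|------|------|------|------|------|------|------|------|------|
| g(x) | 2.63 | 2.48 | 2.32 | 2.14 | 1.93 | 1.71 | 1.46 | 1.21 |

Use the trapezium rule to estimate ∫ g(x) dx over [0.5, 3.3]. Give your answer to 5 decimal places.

5.58400

h = 0.4, n = 7.
(h/2)·[y₀ + 2y₁ + 2y₂ + 2y₃ + 2y₄ + 2y₅ + 2y₆ + y₇] = 0.2·(27.92) = 5.58400.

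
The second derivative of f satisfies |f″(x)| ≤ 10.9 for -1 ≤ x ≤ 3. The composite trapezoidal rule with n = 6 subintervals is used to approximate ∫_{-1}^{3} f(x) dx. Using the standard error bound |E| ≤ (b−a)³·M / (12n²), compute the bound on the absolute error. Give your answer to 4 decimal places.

|E| ≤ (4)³·10.9 / (12·6²) = 697.6/432 = 1.6148.

1.6148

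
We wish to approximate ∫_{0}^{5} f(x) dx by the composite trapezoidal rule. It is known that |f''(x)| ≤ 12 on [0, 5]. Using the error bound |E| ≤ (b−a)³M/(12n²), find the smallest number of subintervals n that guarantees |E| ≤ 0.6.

Need 1500/(12n²) ≤ 0.6.
n² ≥ 1500/(12·0.6) = 208.333 ⇒ n ≥ 14.4338, so the smallest n is 15.

15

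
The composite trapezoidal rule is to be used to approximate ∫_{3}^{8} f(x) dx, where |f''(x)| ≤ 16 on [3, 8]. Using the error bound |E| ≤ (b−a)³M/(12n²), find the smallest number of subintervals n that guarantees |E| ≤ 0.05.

58

Need 2000/(12n²) ≤ 0.05.
n² ≥ 2000/(12·0.05) = 3333.33 ⇒ n ≥ 57.7350, so the smallest n is 58.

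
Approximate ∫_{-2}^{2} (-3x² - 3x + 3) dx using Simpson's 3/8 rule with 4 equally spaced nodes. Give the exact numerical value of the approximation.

h = (2 − (-2))/3 = 1.333333.
Nodes x₀,…,x₃ = -2, -0.666667, 0.666667, 2.
f(x) = -3x² - 3x + 3: f₀=-3, f₁=3.666667, f₂=-0.333333, f₃=-15.
(3h/8)·[f₀ + 3f₁ + 3f₂ + f₃] = 0.5·(-8) = -4.

-4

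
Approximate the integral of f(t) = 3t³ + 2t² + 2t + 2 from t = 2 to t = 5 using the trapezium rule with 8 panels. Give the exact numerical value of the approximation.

h = (5 − 2)/8 = 0.375.
Nodes t₀,…,t₈ = 2, 2.375, 2.75, 3.125, 3.5, 3.875, 4.25, 4.625, 5.
f(t) = 3t³ + 2t² + 2t + 2: f₀=38, f₁=58.220703125, f₂=85.015625, f₃=119.333984375, f₄=162.125, f₅=214.337890625, f₆=276.921875, f₇=350.826171875, f₈=437.
(h/2)·[f₀ + 2f₁ + 2f₂ + 2f₃ + 2f₄ + 2f₅ + 2f₆ + 2f₇ + f₈] = 0.1875·(3008.5625) = 564.10546875.

564.10546875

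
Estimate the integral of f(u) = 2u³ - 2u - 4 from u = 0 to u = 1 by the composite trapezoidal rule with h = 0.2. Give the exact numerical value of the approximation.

-4.48

h = (1 − 0)/5 = 0.2.
Nodes u₀,…,u₅ = 0, 0.2, 0.4, 0.6, 0.8, 1.
f(u) = 2u³ - 2u - 4: f₀=-4, f₁=-4.384, f₂=-4.672, f₃=-4.768, f₄=-4.576, f₅=-4.
(h/2)·[f₀ + 2f₁ + 2f₂ + 2f₃ + 2f₄ + f₅] = 0.1·(-44.8) = -4.48.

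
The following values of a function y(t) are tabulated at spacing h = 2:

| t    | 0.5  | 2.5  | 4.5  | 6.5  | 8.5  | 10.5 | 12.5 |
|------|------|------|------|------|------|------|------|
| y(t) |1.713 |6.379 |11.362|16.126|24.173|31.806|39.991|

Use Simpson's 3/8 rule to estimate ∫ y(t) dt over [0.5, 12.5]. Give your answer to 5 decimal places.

h = 2, n = 6.
(3h/8)·[y₀ + 3y₁ + 3y₂ + 2y₃ + 3y₄ + 3y₅ + y₆] = 0.75·(295.116) = 221.33700.

221.33700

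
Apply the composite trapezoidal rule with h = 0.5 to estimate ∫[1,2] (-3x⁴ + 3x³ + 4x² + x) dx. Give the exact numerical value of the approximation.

h = (2 − 1)/2 = 0.5.
Nodes x₀,…,x₂ = 1, 1.5, 2.
f(x) = -3x⁴ + 3x³ + 4x² + x: f₀=5, f₁=5.4375, f₂=-6.
(h/2)·[f₀ + 2f₁ + f₂] = 0.25·(9.875) = 2.46875.

2.46875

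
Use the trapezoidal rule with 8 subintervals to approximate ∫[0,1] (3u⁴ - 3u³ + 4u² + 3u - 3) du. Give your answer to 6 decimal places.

h = (1 − 0)/8 = 0.125.
Nodes u₀,…,u₈ = 0, 0.125, 0.25, 0.375, 0.5, 0.625, 0.75, 0.875, 1.
f(u) = 3u⁴ - 3u³ + 4u² + 3u - 3: f₀=-3, f₁=-2.567626953125, f₂=-2.03515625, f₃=-1.411376953125, f₄=-0.6875, f₅=0.162841796875, f₆=1.18359375, f₇=2.436279296875, f₈=4.
(h/2)·[f₀ + 2f₁ + 2f₂ + 2f₃ + 2f₄ + 2f₅ + 2f₆ + 2f₇ + f₈] = 0.0625·(-4.837890625) = -0.302368.

-0.302368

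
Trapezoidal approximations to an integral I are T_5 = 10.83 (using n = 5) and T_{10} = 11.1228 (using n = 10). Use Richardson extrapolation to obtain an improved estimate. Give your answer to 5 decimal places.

R = (4·T_{10} − T_5) / 3 = (4·11.1228 − 10.83)/3 = (33.6612)/3 = 11.22040.

11.22040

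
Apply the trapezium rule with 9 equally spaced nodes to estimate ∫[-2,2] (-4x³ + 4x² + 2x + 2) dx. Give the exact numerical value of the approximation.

h = (2 − (-2))/8 = 0.5.
Nodes x₀,…,x₈ = -2, -1.5, -1, -0.5, 0, 0.5, 1, 1.5, 2.
f(x) = -4x³ + 4x² + 2x + 2: f₀=46, f₁=21.5, f₂=8, f₃=2.5, f₄=2, f₅=3.5, f₆=4, f₇=0.5, f₈=-10.
(h/2)·[f₀ + 2f₁ + 2f₂ + 2f₃ + 2f₄ + 2f₅ + 2f₆ + 2f₇ + f₈] = 0.25·(120) = 30.

30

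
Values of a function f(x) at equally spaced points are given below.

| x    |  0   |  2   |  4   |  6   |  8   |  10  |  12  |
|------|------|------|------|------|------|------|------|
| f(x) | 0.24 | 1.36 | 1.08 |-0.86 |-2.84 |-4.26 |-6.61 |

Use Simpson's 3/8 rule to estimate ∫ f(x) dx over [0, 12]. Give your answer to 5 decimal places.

h = 2, n = 6.
(3h/8)·[y₀ + 3y₁ + 3y₂ + 2y₃ + 3y₄ + 3y₅ + y₆] = 0.75·(-22.07) = -16.55250.

-16.55250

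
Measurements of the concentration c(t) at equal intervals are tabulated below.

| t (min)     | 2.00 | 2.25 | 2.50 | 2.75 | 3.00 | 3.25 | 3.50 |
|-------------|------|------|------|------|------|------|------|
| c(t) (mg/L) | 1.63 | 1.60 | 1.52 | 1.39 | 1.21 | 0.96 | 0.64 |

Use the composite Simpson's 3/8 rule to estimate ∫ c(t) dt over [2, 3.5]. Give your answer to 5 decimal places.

1.96125

h = 0.25, n = 6.
(3h/8)·[y₀ + 3y₁ + 3y₂ + 2y₃ + 3y₄ + 3y₅ + y₆] = 0.09375·(20.92) = 1.96125.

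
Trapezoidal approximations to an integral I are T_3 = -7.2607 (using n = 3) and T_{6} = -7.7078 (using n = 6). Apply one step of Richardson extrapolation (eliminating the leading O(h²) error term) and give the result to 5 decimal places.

-7.85683

R = (4·T_{6} − T_3) / 3 = (4·(-7.7078) − (-7.2607))/3 = (-23.5705)/3 = -7.85683.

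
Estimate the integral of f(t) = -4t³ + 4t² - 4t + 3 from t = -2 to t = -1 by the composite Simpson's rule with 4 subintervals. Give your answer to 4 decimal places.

33.3333

h = (-1 − (-2))/4 = 0.25.
Nodes t₀,…,t₄ = -2, -1.75, -1.5, -1.25, -1.
f(t) = -4t³ + 4t² - 4t + 3: f₀=59, f₁=43.6875, f₂=31.5, f₃=22.0625, f₄=15.
(h/3)·[f₀ + 4f₁ + 2f₂ + 4f₃ + f₄] = 0.083333·(400) = 33.3333.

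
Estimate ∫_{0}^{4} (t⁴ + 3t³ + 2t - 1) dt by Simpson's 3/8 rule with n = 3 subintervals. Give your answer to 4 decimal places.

412.5926

h = (4 − 0)/3 = 1.333333.
Nodes t₀,…,t₃ = 0, 1.333333, 2.666667, 4.
f(t) = t⁴ + 3t³ + 2t - 1: f₀=-1, f₁=11.938272, f₂=111.790123, f₃=455.
(3h/8)·[f₀ + 3f₁ + 3f₂ + f₃] = 0.5·(825.185185) = 412.5926.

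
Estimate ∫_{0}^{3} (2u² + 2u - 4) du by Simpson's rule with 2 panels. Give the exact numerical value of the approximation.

15

h = (3 − 0)/2 = 1.5.
Nodes u₀,…,u₂ = 0, 1.5, 3.
f(u) = 2u² + 2u - 4: f₀=-4, f₁=3.5, f₂=20.
(h/3)·[f₀ + 4f₁ + f₂] = 0.5·(30) = 15.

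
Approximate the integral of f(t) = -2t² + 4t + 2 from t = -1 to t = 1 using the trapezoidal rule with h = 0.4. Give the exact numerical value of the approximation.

2.56

h = (1 − (-1))/5 = 0.4.
Nodes t₀,…,t₅ = -1, -0.6, -0.2, 0.2, 0.6, 1.
f(t) = -2t² + 4t + 2: f₀=-4, f₁=-1.12, f₂=1.12, f₃=2.72, f₄=3.68, f₅=4.
(h/2)·[f₀ + 2f₁ + 2f₂ + 2f₃ + 2f₄ + f₅] = 0.2·(12.8) = 2.56.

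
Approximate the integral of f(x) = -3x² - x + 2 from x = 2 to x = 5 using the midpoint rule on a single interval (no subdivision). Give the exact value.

M = (b−a)·f(3.5) = 3·(-38.25) = -114.75.

-114.75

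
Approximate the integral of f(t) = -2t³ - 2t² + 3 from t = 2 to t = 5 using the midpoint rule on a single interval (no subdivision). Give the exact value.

M = (b−a)·f(3.5) = 3·(-107.25) = -321.75.

-321.75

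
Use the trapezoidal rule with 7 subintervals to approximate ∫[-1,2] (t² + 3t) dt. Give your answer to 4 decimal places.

h = (2 − (-1))/7 = 0.428571.
Nodes t₀,…,t₇ = -1, -0.571429, -0.142857, 0.285714, 0.714286, 1.142857, 1.571429, 2.
f(t) = t² + 3t: f₀=-2, f₁=-1.387755, f₂=-0.408163, f₃=0.938776, f₄=2.653061, f₅=4.734694, f₆=7.183673, f₇=10.
(h/2)·[f₀ + 2f₁ + 2f₂ + 2f₃ + 2f₄ + 2f₅ + 2f₆ + f₇] = 0.214286·(35.428571) = 7.5918.

7.5918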